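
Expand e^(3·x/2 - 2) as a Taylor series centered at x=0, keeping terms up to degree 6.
81·x^6·e^(-2)/5120 + 81·x^5·e^(-2)/1280 + 27·x^4·e^(-2)/128 + 9·x^3·e^(-2)/16 + 9·x^2·e^(-2)/8 + 3·x·e^(-2)/2 + e^(-2)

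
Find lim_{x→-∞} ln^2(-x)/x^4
This is an ∞/∞ indeterminate form as x → -∞.
Compare growth rates of the dominant terms (exponentials ≫ polynomials ≫ logarithms), or apply L'Hôpital's rule; the quotient → 0.
Limit = 0.

Final answer: 0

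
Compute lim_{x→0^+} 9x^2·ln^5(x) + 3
The product is a 0·∞ indeterminate form at x → 0⁺.
Rewrite the product as 9·ln^5(x) / x^(-2) and apply L'Hôpital, or use the standard hierarchy x^(-2) ≫ |ln x|^5 as x → 0⁺.
The indeterminate product → 0, so the limit = 3.

Final answer: 3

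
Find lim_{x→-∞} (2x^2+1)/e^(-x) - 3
The quotient is an ∞/∞ indeterminate form as x → -∞.
Compare growth rates of the dominant terms (exponentials ≫ polynomials ≫ logarithms), or apply L'Hôpital's rule; the quotient → 0.
Adding the constant: 0 - 3 = -3. Limit = -3.

Final answer: -3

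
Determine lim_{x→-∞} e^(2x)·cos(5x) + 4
Evaluate the dominant behaviour as x → -∞; each term tends to a finite value or vanishes.
Limit = 4.

Final answer: 4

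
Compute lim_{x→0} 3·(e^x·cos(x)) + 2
Direct substitution at x = 0 gives 5.

Final answer: 5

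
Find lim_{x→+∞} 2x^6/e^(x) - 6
The quotient is an ∞/∞ indeterminate form as x → +∞.
The exponential denominator e^(x) dominates the polynomial numerator (e^x ≫ x^6 as x → ∞), so the quotient → 0.
Adding the constant: 0 - 6 = -6. Limit = -6.

Final answer: -6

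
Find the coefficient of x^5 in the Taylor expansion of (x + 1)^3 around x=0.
Expand to order 5: (x + 1)^3 = x^3 + 3·x^2 + 3·x + 1 + O(x^6).
The coefficient of x^5 is 0.

Final answer: 0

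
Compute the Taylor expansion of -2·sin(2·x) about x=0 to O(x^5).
8·x^3/3 - 4·x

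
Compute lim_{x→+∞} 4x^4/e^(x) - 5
The quotient is an ∞/∞ indeterminate form as x → +∞.
The exponential denominator e^(x) dominates the polynomial numerator (e^x ≫ x^4 as x → ∞), so the quotient → 0.
Adding the constant: 0 - 5 = -5. Limit = -5.

Final answer: -5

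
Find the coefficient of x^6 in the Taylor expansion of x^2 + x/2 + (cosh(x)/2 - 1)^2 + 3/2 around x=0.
Expand to order 6: x^2 + x/2 + (cosh(x)/2 - 1)^2 + 3/2 = 7·x^6/720 + x^4/24 + 3·x^2/4 + x/2 + 7/4 + O(x^7).
The coefficient of x^6 is 7/720.

Final answer: 7/720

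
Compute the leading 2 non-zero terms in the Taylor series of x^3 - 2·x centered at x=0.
x^3 - 2·x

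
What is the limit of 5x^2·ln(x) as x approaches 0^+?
This is a 0·∞ indeterminate form at x → 0⁺.
Rewrite the product as 5·ln(x) / x^(-2) and apply L'Hôpital, or use the standard hierarchy x^(-2) ≫ |ln x| as x → 0⁺.
The indeterminate product → 0, so the limit = 0.

Final answer: 0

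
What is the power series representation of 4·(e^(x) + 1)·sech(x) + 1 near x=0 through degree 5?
8·x^5/15 + 5·x^4/6 - 4·x^3/3 - 2·x^2 + 4·x + 9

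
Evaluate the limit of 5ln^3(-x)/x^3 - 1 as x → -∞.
The quotient is an ∞/∞ indeterminate form as x → -∞.
Compare growth rates of the dominant terms (exponentials ≫ polynomials ≫ logarithms), or apply L'Hôpital's rule; the quotient → 0.
Adding the constant: 0 - 1 = -1. Limit = -1.

Final answer: -1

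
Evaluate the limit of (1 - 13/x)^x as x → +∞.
As x → +∞: this is the defining limit (1 - 13/x)^x → e^(-13).
Limit = e^(-13).

Final answer: e^(-13)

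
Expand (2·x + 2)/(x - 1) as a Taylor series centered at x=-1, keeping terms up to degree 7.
-(x + 1) - (x + 1)^2/2 - (x + 1)^3/4 - (x + 1)^4/8 - (x + 1)^5/16 - (x + 1)^6/32 - (x + 1)^7/64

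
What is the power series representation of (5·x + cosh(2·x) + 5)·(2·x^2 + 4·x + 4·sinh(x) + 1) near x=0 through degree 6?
143·x^6/90 + 103·x^5/15 + 8·x^4 + 30·x^3 + 54·x^2 + 53·x + 6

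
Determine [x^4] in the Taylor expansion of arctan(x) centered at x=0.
Expand to order 4: arctan(x) = -x^3/3 + x + O(x^5).
The coefficient of x^4 is 0.

Final answer: 0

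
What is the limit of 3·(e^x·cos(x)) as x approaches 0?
Direct substitution at x = 0 gives 3.

Final answer: 3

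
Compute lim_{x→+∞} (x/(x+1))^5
As x → +∞: x/(x+1) = 1/(1 + 1/x) → 1, and the 5th power of a limit-1 base also → 1.
Limit = 1.

Final answer: 1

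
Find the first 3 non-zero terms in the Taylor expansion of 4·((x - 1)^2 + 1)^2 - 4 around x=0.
32·x^2 - 32·x + 12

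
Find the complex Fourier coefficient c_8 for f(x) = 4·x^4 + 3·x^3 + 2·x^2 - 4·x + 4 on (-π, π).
Compute the real Fourier coefficients first: a_8 = 5/64 + π^2/2, b_8 = 137/128 - 3·π^2/4.
Then c_8 = (a_8 − i·b_8)/2 = 5/128 + π^2/4 - 137·i/256 + 3·i·π^2/8.

Final answer: 5/128 + π^2/4 - 137·i/256 + 3·i·π^2/8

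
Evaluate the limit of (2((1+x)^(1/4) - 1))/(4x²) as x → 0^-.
Both numerator and denominator → 0 as x → 0^-; this is a 0/0 indeterminate form.
Expand each to leading order near x = 0: numerator ~ x/2, denominator ~ 4·x^2.
The limit of the ratio is -∞.

Final answer: -∞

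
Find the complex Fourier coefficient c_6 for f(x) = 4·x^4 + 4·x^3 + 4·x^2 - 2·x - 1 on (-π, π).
Compute the real Fourier coefficients first: a_6 = 8/27 + 8·π^2/9, b_6 = 8/9 - 4·π^2/3.
Then c_6 = (a_6 − i·b_6)/2 = 4/27 + 4·π^2/9 - 4·i/9 + 2·i·π^2/3.

Final answer: 4/27 + 4·π^2/9 - 4·i/9 + 2·i·π^2/3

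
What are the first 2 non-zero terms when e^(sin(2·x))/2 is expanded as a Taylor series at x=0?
x + 1/2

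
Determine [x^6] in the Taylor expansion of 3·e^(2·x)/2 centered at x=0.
Expand to order 6: 3·e^(2·x)/2 = 2·x^6/15 + 2·x^5/5 + x^4 + 2·x^3 + 3·x^2 + 3·x + 3/2 + O(x^7).
The coefficient of x^6 is 2/15.

Final answer: 2/15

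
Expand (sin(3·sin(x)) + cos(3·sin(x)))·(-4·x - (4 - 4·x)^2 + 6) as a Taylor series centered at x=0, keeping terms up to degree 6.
3081·x^6/40 + 347·x^5/2 - 467·x^4/4 - 124·x^3 + 113·x^2 - 2·x - 10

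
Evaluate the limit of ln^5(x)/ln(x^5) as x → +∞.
This is an ∞/∞ indeterminate form as x → +∞.
Write ln(x^5) = 5·ln(x), reducing the quotient to ln^4(x)/5 → ∞.
Limit = ∞.

Final answer: ∞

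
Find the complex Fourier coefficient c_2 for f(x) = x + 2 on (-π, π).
Compute the real Fourier coefficients first: a_2 = 0, b_2 = -1.
Then c_2 = (a_2 − i·b_2)/2 = i/2.

Final answer: i/2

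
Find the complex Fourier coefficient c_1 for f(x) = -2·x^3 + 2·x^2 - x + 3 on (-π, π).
Compute the real Fourier coefficients first: a_1 = -8, b_1 = 22 - 4·π^2.
Then c_1 = (a_1 − i·b_1)/2 = -4 - 11·i + 2·i·π^2.

Final answer: -4 - 11·i + 2·i·π^2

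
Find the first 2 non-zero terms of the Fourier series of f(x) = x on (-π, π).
2·sin(x) - sin(2·x)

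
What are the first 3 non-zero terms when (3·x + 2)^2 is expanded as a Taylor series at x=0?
9·x^2 + 12·x + 4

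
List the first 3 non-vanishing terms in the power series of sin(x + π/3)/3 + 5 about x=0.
-√(3)·x^2/12 + x/6 + √(3)/6 + 5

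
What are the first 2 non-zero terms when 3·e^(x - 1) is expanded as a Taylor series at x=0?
3·x·e^(-1) + 3·e^(-1)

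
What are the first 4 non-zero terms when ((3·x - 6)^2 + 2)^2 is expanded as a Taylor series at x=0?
-648·x^3 + 1980·x^2 - 2736·x + 1444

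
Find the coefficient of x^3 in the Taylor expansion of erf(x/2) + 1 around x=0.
Expand to order 3: erf(x/2) + 1 = -x^3/(12·√(π)) + x/√(π) + 1 + O(x^4).
The coefficient of x^3 is -1/(12·√(π)).

Final answer: -1/(12·√(π))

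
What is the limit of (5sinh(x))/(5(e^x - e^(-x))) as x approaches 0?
Both numerator and denominator → 0 as x → 0; this is a 0/0 indeterminate form.
Expand each to leading order near x = 0: numerator ~ 5·x, denominator ~ 10·x.
The limit of the ratio is 1/2.

Final answer: 1/2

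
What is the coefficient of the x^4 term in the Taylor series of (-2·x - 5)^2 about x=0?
Expand to order 4: (-2·x - 5)^2 = 4·x^2 + 20·x + 25 + O(x^5).
The coefficient of x^4 is 0.

Final answer: 0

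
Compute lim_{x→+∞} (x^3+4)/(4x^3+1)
This is an ∞/∞ indeterminate form as x → +∞.
Divide numerator and denominator by x^3 and let the lower-order terms vanish; the leading terms give 1/4.
Limit = 1/4.

Final answer: 1/4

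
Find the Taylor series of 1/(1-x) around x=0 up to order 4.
x^4 + x^3 + x^2 + x + 1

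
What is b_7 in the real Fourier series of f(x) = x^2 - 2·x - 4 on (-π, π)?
b_7 = (1/π) ∫_{-π}^{π} f(x)·sin(7x) dx.
Evaluate the integral (use parity and integration by parts as needed): b_7 = -4/7.

Final answer: -4/7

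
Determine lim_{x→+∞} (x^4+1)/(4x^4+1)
This is an ∞/∞ indeterminate form as x → +∞.
Divide numerator and denominator by x^4 and let the lower-order terms vanish; the leading terms give 1/4.
Limit = 1/4.

Final answer: 1/4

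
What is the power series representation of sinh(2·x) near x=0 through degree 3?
4·x^3/3 + 2·x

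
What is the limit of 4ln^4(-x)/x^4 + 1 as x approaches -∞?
The quotient is an ∞/∞ indeterminate form as x → -∞.
Compare growth rates of the dominant terms (exponentials ≫ polynomials ≫ logarithms), or apply L'Hôpital's rule; the quotient → 0.
Adding the constant: 0 + 1 = 1. Limit = 1.

Final answer: 1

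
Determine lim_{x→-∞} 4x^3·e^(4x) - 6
The product is a 0·∞ indeterminate form at x → -∞.
Rewrite the product as 4x^3 / e^(-4x) (an ∞/∞ form) and apply L'Hôpital, or use the standard hierarchy e^(4|x|) ≫ |x^3| as x → -∞.
The indeterminate product → 0, so the limit = -6.

Final answer: -6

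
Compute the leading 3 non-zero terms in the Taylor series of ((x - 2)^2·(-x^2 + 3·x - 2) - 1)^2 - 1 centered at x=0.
724·x^2 - 360·x + 80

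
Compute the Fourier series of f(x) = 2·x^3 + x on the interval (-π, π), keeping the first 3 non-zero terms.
(-22 + 4·π^2)·sin(x) + (2 - 2·π^2)·sin(2·x) + (-2/9 + 4·π^2/3)·sin(3·x)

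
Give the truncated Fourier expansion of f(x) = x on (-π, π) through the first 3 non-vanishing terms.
2·sin(x) - sin(2·x) + 2·sin(3·x)/3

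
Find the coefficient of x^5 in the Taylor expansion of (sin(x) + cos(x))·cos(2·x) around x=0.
Expand to order 5: (sin(x) + cos(x))·cos(2·x) = 121·x^5/120 + 41·x^4/24 - 13·x^3/6 - 5·x^2/2 + x + 1 + O(x^6).
The coefficient of x^5 is 121/120.

Final answer: 121/120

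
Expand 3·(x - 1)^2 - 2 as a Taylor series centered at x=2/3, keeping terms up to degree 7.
-5/3 - 2·(x - 2/3) + 3·(x - 2/3)^2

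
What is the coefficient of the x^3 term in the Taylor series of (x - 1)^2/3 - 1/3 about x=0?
Expand to order 3: (x - 1)^2/3 - 1/3 = x^2/3 - 2·x/3 + O(x^4).
The coefficient of x^3 is 0.

Final answer: 0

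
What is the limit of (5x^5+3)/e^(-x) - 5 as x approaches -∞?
The quotient is an ∞/∞ indeterminate form as x → -∞.
Compare growth rates of the dominant terms (exponentials ≫ polynomials ≫ logarithms), or apply L'Hôpital's rule; the quotient → 0.
Adding the constant: 0 - 5 = -5. Limit = -5.

Final answer: -5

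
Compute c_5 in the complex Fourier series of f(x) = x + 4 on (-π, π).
Compute the real Fourier coefficients first: a_5 = 0, b_5 = 2/5.
Then c_5 = (a_5 − i·b_5)/2 = -i/5.

Final answer: -i/5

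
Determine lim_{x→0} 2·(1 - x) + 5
Direct substitution at x = 0 gives 7.

Final answer: 7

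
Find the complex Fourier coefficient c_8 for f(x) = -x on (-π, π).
Compute the real Fourier coefficients first: a_8 = 0, b_8 = 1/4.
Then c_8 = (a_8 − i·b_8)/2 = -i/8.

Final answer: -i/8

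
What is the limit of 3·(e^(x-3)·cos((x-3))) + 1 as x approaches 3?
Direct substitution at x = 3 gives 4.

Final answer: 4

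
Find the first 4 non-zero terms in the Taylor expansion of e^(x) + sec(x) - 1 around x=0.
x^3/6 + x^2 + x + 1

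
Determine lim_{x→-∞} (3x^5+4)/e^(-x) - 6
The quotient is an ∞/∞ indeterminate form as x → -∞.
Compare growth rates of the dominant terms (exponentials ≫ polynomials ≫ logarithms), or apply L'Hôpital's rule; the quotient → 0.
Adding the constant: 0 - 6 = -6. Limit = -6.

Final answer: -6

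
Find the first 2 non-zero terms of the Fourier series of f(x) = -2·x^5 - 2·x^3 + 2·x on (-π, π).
(-452 - 4·π^4 + 76·π^2)·sin(x) + (-8·π^2 + 10 + 2·π^4)·sin(2·x)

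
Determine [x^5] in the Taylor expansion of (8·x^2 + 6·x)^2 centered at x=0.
Expand to order 5: (8·x^2 + 6·x)^2 = 64·x^4 + 96·x^3 + 36·x^2 + O(x^6).
The coefficient of x^5 is 0.

Final answer: 0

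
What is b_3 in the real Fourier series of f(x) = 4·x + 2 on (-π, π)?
b_3 = (1/π) ∫_{-π}^{π} f(x)·sin(3x) dx.
Evaluate the integral (use parity and integration by parts as needed): b_3 = 8/3.

Final answer: 8/3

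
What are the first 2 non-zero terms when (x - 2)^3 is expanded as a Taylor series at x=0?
12·x - 8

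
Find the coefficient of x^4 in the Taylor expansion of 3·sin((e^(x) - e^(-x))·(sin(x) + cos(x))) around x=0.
-12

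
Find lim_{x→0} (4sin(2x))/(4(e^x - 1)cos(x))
Both numerator and denominator → 0 as x → 0; this is a 0/0 indeterminate form.
Expand each to leading order near x = 0: numerator ~ 8·x, denominator ~ 4·x.
The limit of the ratio is 2.

Final answer: 2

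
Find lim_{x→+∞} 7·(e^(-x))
Evaluate the dominant behaviour as x → +∞; each term tends to a finite value or vanishes.
Limit = 0.

Final answer: 0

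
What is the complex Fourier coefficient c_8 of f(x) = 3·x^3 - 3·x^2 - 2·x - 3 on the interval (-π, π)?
Compute the real Fourier coefficients first: a_8 = -3/16, b_8 = 73/128 - 3·π^2/4.
Then c_8 = (a_8 − i·b_8)/2 = -3/32 - 73·i/256 + 3·i·π^2/8.

Final answer: -3/32 - 73·i/256 + 3·i·π^2/8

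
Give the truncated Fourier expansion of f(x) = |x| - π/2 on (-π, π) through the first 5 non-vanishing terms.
-4·cos(x)/π - 4·cos(3·x)/(9·π) - 4·cos(5·x)/(25·π) - 4·cos(7·x)/(49·π) - 4·cos(9·x)/(81·π)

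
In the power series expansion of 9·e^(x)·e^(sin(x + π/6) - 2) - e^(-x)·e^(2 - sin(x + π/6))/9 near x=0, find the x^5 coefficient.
-657·e^(-3/2)/640 - 105·√(3)·e^(-3/2)/256 + 37·√(3)·e^(3/2)/6912 + 221·e^(3/2)/17280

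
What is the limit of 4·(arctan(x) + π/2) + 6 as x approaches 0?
Direct substitution at x = 0 gives 6 + 2·π.

Final answer: 6 + 2·π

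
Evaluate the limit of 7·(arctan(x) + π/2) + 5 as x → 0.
Direct substitution at x = 0 gives 5 + 7·π/2.

Final answer: 5 + 7·π/2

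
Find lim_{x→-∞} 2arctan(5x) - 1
Evaluate the dominant behaviour as x → -∞; each term tends to a finite value or vanishes.
Limit = -π - 1.

Final answer: -π - 1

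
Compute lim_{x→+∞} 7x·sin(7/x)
As x → +∞: let u = 7/x → 0⁺; then 7·x·sin(7/x) = 7·7·sin(u)/u → 7·7·1 = 49.
Limit = 49.

Final answer: 49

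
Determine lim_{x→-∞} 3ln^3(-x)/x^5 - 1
The quotient is an ∞/∞ indeterminate form as x → -∞.
Compare growth rates of the dominant terms (exponentials ≫ polynomials ≫ logarithms), or apply L'Hôpital's rule; the quotient → 0.
Adding the constant: 0 - 1 = -1. Limit = -1.

Final answer: -1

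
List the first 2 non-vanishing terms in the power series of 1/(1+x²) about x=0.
1 - x^2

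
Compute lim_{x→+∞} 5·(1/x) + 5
Evaluate the dominant behaviour as x → +∞; each term tends to a finite value or vanishes.
Limit = 5.

Final answer: 5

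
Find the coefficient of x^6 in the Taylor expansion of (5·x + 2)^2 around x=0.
Expand to order 6: (5·x + 2)^2 = 25·x^2 + 20·x + 4 + O(x^7).
The coefficient of x^6 is 0.

Final answer: 0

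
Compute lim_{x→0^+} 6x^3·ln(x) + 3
The product is a 0·∞ indeterminate form at x → 0⁺.
Rewrite the product as 6·ln(x) / x^(-3) and apply L'Hôpital, or use the standard hierarchy x^(-3) ≫ |ln x| as x → 0⁺.
The indeterminate product → 0, so the limit = 3.

Final answer: 3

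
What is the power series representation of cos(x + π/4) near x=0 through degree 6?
-√(2)·x^6/1440 - √(2)·x^5/240 + √(2)·x^4/48 + √(2)·x^3/12 - √(2)·x^2/4 - √(2)·x/2 + √(2)/2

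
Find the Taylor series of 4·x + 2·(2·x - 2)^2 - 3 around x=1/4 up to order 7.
5/2 - 8·(x - 1/4) + 8·(x - 1/4)^2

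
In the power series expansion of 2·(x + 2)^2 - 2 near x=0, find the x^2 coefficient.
Expand to order 2: 2·(x + 2)^2 - 2 = 2·x^2 + 8·x + 6 + O(x^3).
The coefficient of x^2 is 2.

Final answer: 2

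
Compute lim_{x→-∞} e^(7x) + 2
Evaluate the dominant behaviour as x → -∞; each term tends to a finite value or vanishes.
Limit = 2.

Final answer: 2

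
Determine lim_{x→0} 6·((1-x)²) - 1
Direct substitution at x = 0 gives 5.

Final answer: 5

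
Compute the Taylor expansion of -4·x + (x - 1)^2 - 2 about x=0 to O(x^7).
x^2 - 6·x - 1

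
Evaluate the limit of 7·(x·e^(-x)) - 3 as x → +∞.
Evaluate the dominant behaviour as x → +∞; each term tends to a finite value or vanishes.
Limit = -3.

Final answer: -3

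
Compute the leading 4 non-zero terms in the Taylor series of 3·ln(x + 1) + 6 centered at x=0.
x^3 - 3·x^2/2 + 3·x + 6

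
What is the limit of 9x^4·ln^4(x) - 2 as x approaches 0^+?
The product is a 0·∞ indeterminate form at x → 0⁺.
Rewrite the product as 9·ln^4(x) / x^(-4) and apply L'Hôpital, or use the standard hierarchy x^(-4) ≫ |ln x|^4 as x → 0⁺.
The indeterminate product → 0, so the limit = -2.

Final answer: -2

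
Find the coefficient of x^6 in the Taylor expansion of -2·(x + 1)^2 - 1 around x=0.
Expand to order 6: -2·(x + 1)^2 - 1 = -2·x^2 - 4·x - 3 + O(x^7).
The coefficient of x^6 is 0.

Final answer: 0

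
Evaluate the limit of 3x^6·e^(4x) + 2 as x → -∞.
The product is a 0·∞ indeterminate form at x → -∞.
Rewrite the product as 3x^6 / e^(-4x) (an ∞/∞ form) and apply L'Hôpital, or use the standard hierarchy e^(4|x|) ≫ |x^6| as x → -∞.
The indeterminate product → 0, so the limit = 2.

Final answer: 2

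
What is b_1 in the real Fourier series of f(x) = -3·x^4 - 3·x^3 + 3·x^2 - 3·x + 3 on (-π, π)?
b_1 = (1/π) ∫_{-π}^{π} f(x)·sin(1x) dx.
Evaluate the integral (use parity and integration by parts as needed): b_1 = 30 - 6·π^2.

Final answer: 30 - 6·π^2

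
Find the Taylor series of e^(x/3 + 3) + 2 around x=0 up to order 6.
x^6·e^(3)/524880 + x^5·e^(3)/29160 + x^4·e^(3)/1944 + x^3·e^(3)/162 + x^2·e^(3)/18 + x·e^(3)/3 + 2 + e^(3)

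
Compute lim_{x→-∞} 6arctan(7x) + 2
Evaluate the dominant behaviour as x → -∞; each term tends to a finite value or vanishes.
Limit = 2 - 3·π.

Final answer: 2 - 3·π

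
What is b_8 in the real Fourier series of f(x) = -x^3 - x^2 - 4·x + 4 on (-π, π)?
b_8 = (1/π) ∫_{-π}^{π} f(x)·sin(8x) dx.
Evaluate the integral (use parity and integration by parts as needed): b_8 = 125/128 + π^2/4.

Final answer: 125/128 + π^2/4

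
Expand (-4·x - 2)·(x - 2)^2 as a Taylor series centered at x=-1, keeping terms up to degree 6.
18 - 48·(x + 1) + 26·(x + 1)^2 - 4·(x + 1)^3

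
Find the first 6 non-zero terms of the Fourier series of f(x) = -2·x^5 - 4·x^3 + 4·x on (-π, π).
(-424 - 4·π^4 + 72·π^2)·sin(x) + (-6·π^2 + 5 + 2·π^4)·sin(2·x) + (-4·π^4/3 + 200/81 + 8·π^2/27)·sin(3·x) + (-73/32 + 3·π^2/4 + π^4)·sin(4·x) + (-4·π^4/5 - 24·π^2/25 + 1144/625)·sin(5·x) + (-121/81 + 26·π^2/27 + 2·π^4/3)·sin(6·x)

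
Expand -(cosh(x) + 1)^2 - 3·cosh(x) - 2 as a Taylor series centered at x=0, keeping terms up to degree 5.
-13·x^4/24 - 7·x^2/2 - 9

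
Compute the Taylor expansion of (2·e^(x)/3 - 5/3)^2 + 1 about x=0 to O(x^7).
59·x^6/1620 + x^5/10 + 11·x^4/54 + 2·x^3/9 - 2·x^2/9 - 4·x/3 + 2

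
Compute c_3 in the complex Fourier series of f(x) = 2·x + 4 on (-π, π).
Compute the real Fourier coefficients first: a_3 = 0, b_3 = 4/3.
Then c_3 = (a_3 − i·b_3)/2 = -2·i/3.

Final answer: -2·i/3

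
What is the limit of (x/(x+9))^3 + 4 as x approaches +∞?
As x → +∞: x/(x+9) = 1/(1 + 9/x) → 1, and the 3rd power of a limit-1 base also → 1; with the additive constant, 1 + 4 = 5.
Limit = 5.

Final answer: 5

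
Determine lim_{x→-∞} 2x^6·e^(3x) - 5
The product is a 0·∞ indeterminate form at x → -∞.
Rewrite the product as 2x^6 / e^(-3x) (an ∞/∞ form) and apply L'Hôpital, or use the standard hierarchy e^(3|x|) ≫ |x^6| as x → -∞.
The indeterminate product → 0, so the limit = -5.

Final answer: -5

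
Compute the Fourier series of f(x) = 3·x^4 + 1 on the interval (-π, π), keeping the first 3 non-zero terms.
(144 - 24·π^2)·cos(x) + (-9 + 6·π^2)·cos(2·x) + 1 + 3·π^4/5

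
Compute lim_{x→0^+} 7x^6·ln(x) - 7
The product is a 0·∞ indeterminate form at x → 0⁺.
Rewrite the product as 7·ln(x) / x^(-6) and apply L'Hôpital, or use the standard hierarchy x^(-6) ≫ |ln x| as x → 0⁺.
The indeterminate product → 0, so the limit = -7.

Final answer: -7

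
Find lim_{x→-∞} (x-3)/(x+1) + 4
Evaluate the dominant behaviour as x → -∞; each term tends to a finite value or vanishes.
Limit = 5.

Final answer: 5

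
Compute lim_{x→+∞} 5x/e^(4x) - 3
The quotient is an ∞/∞ indeterminate form as x → +∞.
The exponential denominator e^(4x) dominates the polynomial numerator (e^x ≫ x as x → ∞), so the quotient → 0.
Adding the constant: 0 - 3 = -3. Limit = -3.

Final answer: -3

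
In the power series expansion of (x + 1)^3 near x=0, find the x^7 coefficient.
Expand to order 7: (x + 1)^3 = x^3 + 3·x^2 + 3·x + 1 + O(x^8).
The coefficient of x^7 is 0.

Final answer: 0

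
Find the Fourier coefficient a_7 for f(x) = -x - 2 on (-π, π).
a_7 = (1/π) ∫_{-π}^{π} f(x)·cos(7x) dx.
Evaluate the integral (use parity and integration by parts as needed): a_7 = 0.

Final answer: 0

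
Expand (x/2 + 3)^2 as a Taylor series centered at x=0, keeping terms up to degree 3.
x^2/4 + 3·x + 9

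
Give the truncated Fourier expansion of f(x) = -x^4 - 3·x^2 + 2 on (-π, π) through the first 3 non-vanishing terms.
(-36 + 8·π^2)·cos(x) - 2·π^2·cos(2·x) - π^4/5 - π^2 + 2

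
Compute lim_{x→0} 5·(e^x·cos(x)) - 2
Direct substitution at x = 0 gives 3.

Final answer: 3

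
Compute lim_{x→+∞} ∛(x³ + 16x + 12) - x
This is an ∞ − ∞ indeterminate form.
Multiply by (A² + AB + B²)/(A² + AB + B²) where A = ∛(x³+16x + 12), B = x to use A³ − B³ = (A−B)(A²+AB+B²); the x³ terms cancel, leaving (16x + 12)/(A²+AB+B²) with denominator ~ 3x², so the limit is 0.
Limit = 0.

Final answer: 0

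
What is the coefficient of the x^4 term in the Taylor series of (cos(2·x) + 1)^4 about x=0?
Expand to order 4: (cos(2·x) + 1)^4 = 352·x^4/3 - 64·x^2 + 16 + O(x^5).
The coefficient of x^4 is 352/3.

Final answer: 352/3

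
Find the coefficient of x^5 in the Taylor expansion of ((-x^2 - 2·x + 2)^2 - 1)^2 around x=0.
Expand to order 5: ((-x^2 - 2·x + 2)^2 - 1)^2 = -16·x^5 - 58·x^4 + 24·x^3 + 64·x^2 - 48·x + 9 + O(x^6).
The coefficient of x^5 is -16.

Final answer: -16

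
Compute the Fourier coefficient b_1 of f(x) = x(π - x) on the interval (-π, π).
b_1 = (1/π) ∫_{-π}^{π} f(x)·sin(1x) dx.
Evaluate the integral (use parity and integration by parts as needed): b_1 = 2·π.

Final answer: 2·π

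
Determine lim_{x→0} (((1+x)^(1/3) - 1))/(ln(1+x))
Both numerator and denominator → 0 as x → 0; this is a 0/0 indeterminate form.
Expand each to leading order near x = 0: numerator ~ x/3, denominator ~ x.
The limit of the ratio is 1/3.

Final answer: 1/3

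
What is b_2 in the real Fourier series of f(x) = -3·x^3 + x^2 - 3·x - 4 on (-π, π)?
b_2 = (1/π) ∫_{-π}^{π} f(x)·sin(2x) dx.
Evaluate the integral (use parity and integration by parts as needed): b_2 = -3/2 + 3·π^2.

Final answer: -3/2 + 3·π^2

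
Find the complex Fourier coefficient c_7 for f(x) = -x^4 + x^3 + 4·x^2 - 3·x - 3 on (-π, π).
Compute the real Fourier coefficients first: a_7 = -832/2401 + 8·π^2/49, b_7 = -306/343 + 2·π^2/7.
Then c_7 = (a_7 − i·b_7)/2 = -416/2401 + 4·π^2/49 - i·π^2/7 + 153·i/343.

Final answer: -416/2401 + 4·π^2/49 - i·π^2/7 + 153·i/343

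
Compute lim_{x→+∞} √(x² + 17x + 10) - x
This is an ∞ − ∞ indeterminate form.
Multiply and divide by the conjugate √(x²+17x + 10) + x; the x² terms cancel, leaving (17x + 10)/(√(x²+17x + 10)+x) → 17/2.
Limit = 17/2.

Final answer: 17/2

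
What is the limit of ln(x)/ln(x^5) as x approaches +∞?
This is an ∞/∞ indeterminate form as x → +∞.
Write ln(x^5) = 5·ln(x), reducing the quotient to 1/5.
Limit = 1/5.

Final answer: 1/5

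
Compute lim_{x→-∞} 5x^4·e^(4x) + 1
The product is a 0·∞ indeterminate form at x → -∞.
Rewrite the product as 5x^4 / e^(-4x) (an ∞/∞ form) and apply L'Hôpital, or use the standard hierarchy e^(4|x|) ≫ |x^4| as x → -∞.
The indeterminate product → 0, so the limit = 1.

Final answer: 1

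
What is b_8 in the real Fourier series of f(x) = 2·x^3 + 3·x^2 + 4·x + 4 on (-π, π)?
b_8 = (1/π) ∫_{-π}^{π} f(x)·sin(8x) dx.
Evaluate the integral (use parity and integration by parts as needed): b_8 = -π^2/2 - 61/64.

Final answer: -π^2/2 - 61/64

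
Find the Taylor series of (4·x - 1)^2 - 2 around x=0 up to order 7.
16·x^2 - 8·x - 1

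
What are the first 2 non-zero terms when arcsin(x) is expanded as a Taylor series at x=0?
x^3/6 + x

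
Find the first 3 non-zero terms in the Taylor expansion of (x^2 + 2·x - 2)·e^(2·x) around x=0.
x^2 - 2·x - 2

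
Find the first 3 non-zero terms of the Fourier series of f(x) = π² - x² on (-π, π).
4·cos(x) - cos(2·x) + 2·π^2/3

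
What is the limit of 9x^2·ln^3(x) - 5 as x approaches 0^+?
The product is a 0·∞ indeterminate form at x → 0⁺.
Rewrite the product as 9·ln^3(x) / x^(-2) and apply L'Hôpital, or use the standard hierarchy x^(-2) ≫ |ln x|^3 as x → 0⁺.
The indeterminate product → 0, so the limit = -5.

Final answer: -5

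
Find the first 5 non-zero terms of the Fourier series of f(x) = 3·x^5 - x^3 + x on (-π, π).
(-122·π^2 + 6·π^4 + 734)·sin(x) + (-3·π^4 - 25 + 16·π^2)·sin(2·x) + (-46·π^2/9 + 110/27 + 2·π^4)·sin(3·x) + (-3·π^4/2 - 89/64 + 19·π^2/8)·sin(4·x) + (-34·π^2/25 + 454/625 + 6·π^4/5)·sin(5·x)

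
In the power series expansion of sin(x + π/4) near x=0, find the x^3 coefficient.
Expand to order 3: sin(x + π/4) = -√(2)·x^3/12 - √(2)·x^2/4 + √(2)·x/2 + √(2)/2 + O(x^4).
The coefficient of x^3 is -√(2)/12.

Final answer: -√(2)/12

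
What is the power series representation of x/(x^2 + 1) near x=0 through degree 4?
-x^3 + x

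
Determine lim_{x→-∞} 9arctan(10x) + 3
Evaluate the dominant behaviour as x → -∞; each term tends to a finite value or vanishes.
Limit = 3 - 9·π/2.

Final answer: 3 - 9·π/2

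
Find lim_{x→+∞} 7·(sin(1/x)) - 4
Evaluate the dominant behaviour as x → +∞; each term tends to a finite value or vanishes.
Limit = -4.

Final answer: -4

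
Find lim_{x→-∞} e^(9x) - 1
Evaluate the dominant behaviour as x → -∞; each term tends to a finite value or vanishes.
Limit = -1.

Final answer: -1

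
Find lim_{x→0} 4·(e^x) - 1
Direct substitution at x = 0 gives 3.

Final answer: 3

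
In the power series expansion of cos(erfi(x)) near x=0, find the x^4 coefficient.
Expand to order 4: cos(erfi(x)) = x^4·(-4/(3·π) + 2/(3·π^2)) - 2·x^2/π + 1 + O(x^5).
The coefficient of x^4 is -4/(3·π) + 2/(3·π^2).

Final answer: -4/(3·π) + 2/(3·π^2)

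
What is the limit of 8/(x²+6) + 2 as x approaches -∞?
Evaluate the dominant behaviour as x → -∞; each term tends to a finite value or vanishes.
Limit = 2.

Final answer: 2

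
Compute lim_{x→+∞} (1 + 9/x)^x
As x → +∞: this is the defining limit (1 + 9/x)^x → e^9.
Limit = e^(9).

Final answer: e^(9)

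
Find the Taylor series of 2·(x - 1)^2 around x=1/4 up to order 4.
9/8 - 3·(x - 1/4) + 2·(x - 1/4)^2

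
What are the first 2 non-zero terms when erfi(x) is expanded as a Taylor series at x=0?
2·x^3/(3·√(π)) + 2·x/√(π)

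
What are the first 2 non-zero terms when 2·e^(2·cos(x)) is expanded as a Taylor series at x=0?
-2·x^2·e^(2) + 2·e^(2)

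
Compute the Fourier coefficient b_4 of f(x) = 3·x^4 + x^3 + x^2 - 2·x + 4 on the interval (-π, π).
b_4 = (1/π) ∫_{-π}^{π} f(x)·sin(4x) dx.
Evaluate the integral (use parity and integration by parts as needed): b_4 = 19/16 - π^2/2.

Final answer: 19/16 - π^2/2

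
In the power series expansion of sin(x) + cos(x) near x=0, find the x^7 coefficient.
Expand to order 7: sin(x) + cos(x) = -x^7/5040 - x^6/720 + x^5/120 + x^4/24 - x^3/6 - x^2/2 + x + 1 + O(x^8).
The coefficient of x^7 is -1/5040.

Final answer: -1/5040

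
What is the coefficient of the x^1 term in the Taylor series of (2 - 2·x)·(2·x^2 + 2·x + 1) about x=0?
Expand to order 1: (2 - 2·x)·(2·x^2 + 2·x + 1) = 2·x + 2 + O(x^2).
The coefficient of x^1 is 2.

Final answer: 2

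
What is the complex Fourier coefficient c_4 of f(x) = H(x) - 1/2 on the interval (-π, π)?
Compute the real Fourier coefficients first: a_4 = 0, b_4 = 0.
Then c_4 = (a_4 − i·b_4)/2 = 0.

Final answer: 0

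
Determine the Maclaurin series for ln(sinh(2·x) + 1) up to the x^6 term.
-1024·x^6/45 + 12·x^5 - 20·x^4/3 + 4·x^3 - 2·x^2 + 2·x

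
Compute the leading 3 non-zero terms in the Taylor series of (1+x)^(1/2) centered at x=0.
-x^2/8 + x/2 + 1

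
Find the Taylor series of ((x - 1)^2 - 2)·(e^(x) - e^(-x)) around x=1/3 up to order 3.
(14 - 14·e^(2/3))·e^(-1/3)/9 + (-26·e^(2/3) - 2)·e^(-1/3)·(x - 1/3)/9 + (-10·e^(2/3) - 14)·e^(-1/3)·(x - 1/3)^2/9 + (2·e^(2/3) + 38)·e^(-1/3)·(x - 1/3)^3/27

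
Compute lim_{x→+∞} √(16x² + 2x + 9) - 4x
As x → +∞: multiply by the conjugate to get (2x+9)/(√(16x²+2x+9)+4x); the denominator ~ 8x, so the limit is 2/8 = 1/4.
Limit = 1/4.

Final answer: 1/4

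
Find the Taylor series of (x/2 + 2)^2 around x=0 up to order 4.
x^2/4 + 2·x + 4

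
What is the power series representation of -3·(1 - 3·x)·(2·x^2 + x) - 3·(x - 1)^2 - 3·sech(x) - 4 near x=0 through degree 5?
-5·x^4/8 + 18·x^3 + 3·x^2/2 + 3·x - 10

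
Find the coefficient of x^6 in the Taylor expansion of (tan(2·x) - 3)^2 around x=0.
Expand to order 6: (tan(2·x) - 3)^2 = 1088·x^6/45 - 128·x^5/5 + 32·x^4/3 - 16·x^3 + 4·x^2 - 12·x + 9 + O(x^7).
The coefficient of x^6 is 1088/45.

Final answer: 1088/45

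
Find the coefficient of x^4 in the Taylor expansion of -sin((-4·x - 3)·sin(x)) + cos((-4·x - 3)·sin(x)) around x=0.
Expand to order 4: -sin((-4·x - 3)·sin(x)) + cos((-4·x - 3)·sin(x)) = -523·x^4/24 - 17·x^3 - x^2/2 + 3·x + 1 + O(x^5).
The coefficient of x^4 is -523/24.

Final answer: -523/24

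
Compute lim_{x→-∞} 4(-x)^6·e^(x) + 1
The product is a 0·∞ indeterminate form at x → -∞.
Rewrite the product as 4(-x)^6 / e^(-x) (an ∞/∞ form) and apply L'Hôpital, or use the standard hierarchy e^(|x|) ≫ |(-x)^6| as x → -∞.
The indeterminate product → 0, so the limit = 1.

Final answer: 1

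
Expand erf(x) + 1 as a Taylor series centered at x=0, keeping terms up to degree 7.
-x^7/(21·√(π)) + x^5/(5·√(π)) - 2·x^3/(3·√(π)) + 2·x/√(π) + 1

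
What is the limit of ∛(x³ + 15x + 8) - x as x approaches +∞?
This is an ∞ − ∞ indeterminate form.
Multiply by (A² + AB + B²)/(A² + AB + B²) where A = ∛(x³+15x + 8), B = x to use A³ − B³ = (A−B)(A²+AB+B²); the x³ terms cancel, leaving (15x + 8)/(A²+AB+B²) with denominator ~ 3x², so the limit is 0.
Limit = 0.

Final answer: 0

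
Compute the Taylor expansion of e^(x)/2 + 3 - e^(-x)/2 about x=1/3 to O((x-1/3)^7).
(-1 + e^(2/3) + 6·e^(1/3))·e^(-1/3)/2 + (1 + e^(2/3))·e^(-1/3)·(x - 1/3)/2 + (-1 + e^(2/3))·e^(-1/3)·(x - 1/3)^2/4 + (1 + e^(2/3))·e^(-1/3)·(x - 1/3)^3/12 + (-1 + e^(2/3))·e^(-1/3)·(x - 1/3)^4/48 + (1 + e^(2/3))·e^(-1/3)·(x - 1/3)^5/240 + (-1 + e^(2/3))·e^(-1/3)·(x - 1/3)^6/1440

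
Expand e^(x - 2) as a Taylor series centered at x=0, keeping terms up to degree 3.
x^3·e^(-2)/6 + x^2·e^(-2)/2 + x·e^(-2) + e^(-2)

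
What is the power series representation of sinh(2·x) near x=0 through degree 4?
4·x^3/3 + 2·x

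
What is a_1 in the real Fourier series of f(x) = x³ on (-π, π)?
a_1 = (1/π) ∫_{-π}^{π} f(x)·cos(1x) dx.
Evaluate the integral (use parity and integration by parts as needed): a_1 = 0.

Final answer: 0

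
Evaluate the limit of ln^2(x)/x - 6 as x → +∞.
The quotient is an ∞/∞ indeterminate form as x → +∞.
The polynomial denominator x dominates the logarithmic numerator (any positive power of x ≫ ln^2(x) as x → ∞), so the quotient → 0.
Adding the constant: 0 - 6 = -6. Limit = -6.

Final answer: -6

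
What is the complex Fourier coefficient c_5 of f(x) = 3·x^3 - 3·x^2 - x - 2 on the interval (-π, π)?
Compute the real Fourier coefficients first: a_5 = 12/25, b_5 = -86/125 + 6·π^2/5.
Then c_5 = (a_5 − i·b_5)/2 = 6/25 - 3·i·π^2/5 + 43·i/125.

Final answer: 6/25 - 3·i·π^2/5 + 43·i/125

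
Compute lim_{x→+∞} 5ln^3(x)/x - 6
The quotient is an ∞/∞ indeterminate form as x → +∞.
The polynomial denominator x dominates the logarithmic numerator (any positive power of x ≫ ln^3(x) as x → ∞), so the quotient → 0.
Adding the constant: 0 - 6 = -6. Limit = -6.

Final answer: -6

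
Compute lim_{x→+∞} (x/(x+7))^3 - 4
As x → +∞: x/(x+7) = 1/(1 + 7/x) → 1, and the 3rd power of a limit-1 base also → 1; with the additive constant, 1 - 4 = -3.
Limit = -3.

Final answer: -3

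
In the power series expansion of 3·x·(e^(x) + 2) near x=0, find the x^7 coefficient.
Expand to order 7: 3·x·(e^(x) + 2) = x^7/240 + x^6/40 + x^5/8 + x^4/2 + 3·x^3/2 + 3·x^2 + 9·x + O(x^8).
The coefficient of x^7 is 1/240.

Final answer: 1/240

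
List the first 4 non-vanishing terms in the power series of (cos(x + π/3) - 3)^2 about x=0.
-√(3)·x^3/6 + 2·x^2 + 5·√(3)·x/2 + 25/4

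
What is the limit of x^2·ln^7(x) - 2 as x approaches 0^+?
The product is a 0·∞ indeterminate form at x → 0⁺.
Rewrite the product as ln^7(x) / x^(-2) and apply L'Hôpital, or use the standard hierarchy x^(-2) ≫ |ln x|^7 as x → 0⁺.
The indeterminate product → 0, so the limit = -2.

Final answer: -2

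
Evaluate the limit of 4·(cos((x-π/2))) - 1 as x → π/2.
Direct substitution at x = π/2 gives 3.

Final answer: 3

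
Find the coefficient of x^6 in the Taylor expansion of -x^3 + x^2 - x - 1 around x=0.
Expand to order 6: -x^3 + x^2 - x - 1 = -x^3 + x^2 - x - 1 + O(x^7).
The coefficient of x^6 is 0.

Final answer: 0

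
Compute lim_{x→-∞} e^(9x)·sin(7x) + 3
Evaluate the dominant behaviour as x → -∞; each term tends to a finite value or vanishes.
Limit = 3.

Final answer: 3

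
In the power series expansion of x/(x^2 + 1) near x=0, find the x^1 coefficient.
Expand to order 1: x/(x^2 + 1) = x + O(x^2).
The coefficient of x^1 is 1.

Final answer: 1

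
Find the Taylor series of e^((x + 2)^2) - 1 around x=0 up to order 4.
115·x^4·e^(4)/6 + 44·x^3·e^(4)/3 + 9·x^2·e^(4) + 4·x·e^(4) - 1 + e^(4)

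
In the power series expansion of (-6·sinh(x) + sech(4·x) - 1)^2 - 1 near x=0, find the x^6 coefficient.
Expand to order 6: (-6·sinh(x) + sech(4·x) - 1)^2 - 1 = -12776·x^6/15 - 624·x^5 + 76·x^4 + 96·x^3 + 36·x^2 - 1 + O(x^7).
The coefficient of x^6 is -12776/15.

Final answer: -12776/15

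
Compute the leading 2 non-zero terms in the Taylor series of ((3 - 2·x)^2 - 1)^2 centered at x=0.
64 - 192·x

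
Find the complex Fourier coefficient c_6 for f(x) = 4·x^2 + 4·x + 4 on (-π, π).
Compute the real Fourier coefficients first: a_6 = 4/9, b_6 = -4/3.
Then c_6 = (a_6 − i·b_6)/2 = 2/9 + 2·i/3.

Final answer: 2/9 + 2·i/3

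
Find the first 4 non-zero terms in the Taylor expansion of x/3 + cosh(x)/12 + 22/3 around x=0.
x^4/288 + x^2/24 + x/3 + 89/12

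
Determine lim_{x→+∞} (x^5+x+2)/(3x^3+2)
This is an ∞/∞ indeterminate form as x → +∞.
Divide numerator and denominator by x^5 and let the lower-order terms vanish; the numerator's degree 5 exceeds the denominator's degree 3, so the quotient diverges.
Limit = ∞.

Final answer: ∞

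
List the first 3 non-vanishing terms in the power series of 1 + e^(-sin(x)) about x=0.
x^2/2 - x + 2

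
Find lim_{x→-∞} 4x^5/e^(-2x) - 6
The quotient is an ∞/∞ indeterminate form as x → -∞.
Compare growth rates of the dominant terms (exponentials ≫ polynomials ≫ logarithms), or apply L'Hôpital's rule; the quotient → 0.
Adding the constant: 0 - 6 = -6. Limit = -6.

Final answer: -6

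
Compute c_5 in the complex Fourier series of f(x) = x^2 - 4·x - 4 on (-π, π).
Compute the real Fourier coefficients first: a_5 = -4/25, b_5 = -8/5.
Then c_5 = (a_5 − i·b_5)/2 = -2/25 + 4·i/5.

Final answer: -2/25 + 4·i/5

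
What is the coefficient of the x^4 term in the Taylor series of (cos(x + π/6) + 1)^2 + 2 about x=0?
Expand to order 4: (cos(x + π/6) + 1)^2 + 2 = x^4·(√(3)/2 + 1)^2·(5/(48·(√(3)/2 + 1)^2) + √(3)/(24·(√(3)/2 + 1))) + x^3·(√(3)/2 + 1)^2·(1/(6·(√(3)/2 + 1)) + √(3)/(4·(√(3)/2 + 1)^2)) + x^2·(√(3)/2 + 1)^2·(-√(3)/(2·(√(3)/2 + 1)) + 1/(4·(√(3)/2 + 1)^2)) + x·(-1 - √(3)/2) + 2 + (√(3)/2 + 1)^2 + O(x^5).
The coefficient of x^4 is (√(3)/2 + 1)^2·(5/(48·(√(3)/2 + 1)^2) + √(3)/(24·(√(3)/2 + 1))).

Final answer: (√(3)/2 + 1)^2·(5/(48·(√(3)/2 + 1)^2) + √(3)/(24·(√(3)/2 + 1)))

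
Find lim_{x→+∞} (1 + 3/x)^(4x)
As x → +∞: write (1 + 3/x)^(4x) = ((1 + 3/x)^x)^4 → (e^3)^4 = e^12.
Limit = e^(12).

Final answer: e^(12)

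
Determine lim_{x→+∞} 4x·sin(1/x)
As x → +∞: let u = 1/x → 0⁺; then 4·x·sin(1/x) = 4·1·sin(u)/u → 4·1·1 = 4.
Limit = 4.

Final answer: 4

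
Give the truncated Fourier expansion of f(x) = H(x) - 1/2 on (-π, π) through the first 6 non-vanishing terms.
2·sin(x)/π + 2·sin(3·x)/(3·π) + 2·sin(5·x)/(5·π) + 2·sin(7·x)/(7·π) + 2·sin(9·x)/(9·π) + 2·sin(11·x)/(11·π)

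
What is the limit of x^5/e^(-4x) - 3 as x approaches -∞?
The quotient is an ∞/∞ indeterminate form as x → -∞.
Compare growth rates of the dominant terms (exponentials ≫ polynomials ≫ logarithms), or apply L'Hôpital's rule; the quotient → 0.
Adding the constant: 0 - 3 = -3. Limit = -3.

Final answer: -3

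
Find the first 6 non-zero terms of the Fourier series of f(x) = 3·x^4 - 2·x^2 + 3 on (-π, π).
(152 - 24·π^2)·cos(x) + (-11 + 6·π^2)·cos(2·x) + (8/3 - 8·π^2/3)·cos(3·x) + (-17/16 + 3·π^2/2)·cos(4·x) + (344/625 - 24·π^2/25)·cos(5·x) - 2·π^2/3 + 3 + 3·π^4/5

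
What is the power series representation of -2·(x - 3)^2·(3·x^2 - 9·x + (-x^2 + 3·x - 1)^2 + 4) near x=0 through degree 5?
24·x^5 - 118·x^4 + 306·x^3 - 442·x^2 + 330·x - 90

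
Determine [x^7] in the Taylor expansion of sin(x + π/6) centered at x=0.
Expand to order 7: sin(x + π/6) = -√(3)·x^7/10080 - x^6/1440 + √(3)·x^5/240 + x^4/48 - √(3)·x^3/12 - x^2/4 + √(3)·x/2 + 1/2 + O(x^8).
The coefficient of x^7 is -√(3)/10080.

Final answer: -√(3)/10080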